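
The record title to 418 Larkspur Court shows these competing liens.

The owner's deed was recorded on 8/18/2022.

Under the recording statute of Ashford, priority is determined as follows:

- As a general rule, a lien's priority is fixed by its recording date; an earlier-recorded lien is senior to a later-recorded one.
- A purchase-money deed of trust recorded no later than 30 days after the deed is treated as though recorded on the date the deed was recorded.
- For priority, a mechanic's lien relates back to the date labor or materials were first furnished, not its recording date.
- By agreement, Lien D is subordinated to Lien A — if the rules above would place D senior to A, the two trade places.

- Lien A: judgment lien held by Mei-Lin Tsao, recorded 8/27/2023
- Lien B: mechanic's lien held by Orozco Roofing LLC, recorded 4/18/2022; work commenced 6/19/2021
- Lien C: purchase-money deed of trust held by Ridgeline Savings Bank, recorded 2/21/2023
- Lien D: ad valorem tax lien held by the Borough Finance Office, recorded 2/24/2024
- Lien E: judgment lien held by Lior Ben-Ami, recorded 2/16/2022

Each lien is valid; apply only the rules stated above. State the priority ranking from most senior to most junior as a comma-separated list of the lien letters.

Adjusting effective dates: B's effective date is 6/19/2021, when work began; C was recorded 187 days after the deed — beyond 30 days — so no relation-back applies.
By effective date, earliest first: B (6/19/2021), E (2/16/2022), C (2/21/2023), A (8/27/2023), D (2/24/2024).
Since D is not senior to A, the subordination leaves the order unchanged.

B, E, C, A, D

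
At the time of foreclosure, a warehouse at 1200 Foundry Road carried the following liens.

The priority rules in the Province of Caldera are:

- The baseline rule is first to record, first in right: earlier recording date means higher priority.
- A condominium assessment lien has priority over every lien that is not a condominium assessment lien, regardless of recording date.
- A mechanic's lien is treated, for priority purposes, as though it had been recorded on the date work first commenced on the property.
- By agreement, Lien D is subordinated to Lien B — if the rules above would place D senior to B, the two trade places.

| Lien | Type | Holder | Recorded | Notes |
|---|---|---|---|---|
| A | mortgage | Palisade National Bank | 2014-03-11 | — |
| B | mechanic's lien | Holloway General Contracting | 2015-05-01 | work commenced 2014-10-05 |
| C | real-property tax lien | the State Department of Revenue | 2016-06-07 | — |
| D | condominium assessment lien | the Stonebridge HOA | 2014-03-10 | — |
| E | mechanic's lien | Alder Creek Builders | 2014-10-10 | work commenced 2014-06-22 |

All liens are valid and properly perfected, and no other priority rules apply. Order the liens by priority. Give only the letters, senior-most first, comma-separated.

B, A, E, D, C

Effective dates after the stated exceptions: B's effective date is 2014-10-05, when work began; E is treated as recorded 2014-06-22, the work-commencement date.
D is a condominium assessment lien and takes priority over every other lien.
Among the remaining liens, by effective date: A (2014-03-11), E (2014-06-22), B (2014-10-05), C (2016-06-07).
D would otherwise be senior to B, so under the subordination agreement D and B exchange positions.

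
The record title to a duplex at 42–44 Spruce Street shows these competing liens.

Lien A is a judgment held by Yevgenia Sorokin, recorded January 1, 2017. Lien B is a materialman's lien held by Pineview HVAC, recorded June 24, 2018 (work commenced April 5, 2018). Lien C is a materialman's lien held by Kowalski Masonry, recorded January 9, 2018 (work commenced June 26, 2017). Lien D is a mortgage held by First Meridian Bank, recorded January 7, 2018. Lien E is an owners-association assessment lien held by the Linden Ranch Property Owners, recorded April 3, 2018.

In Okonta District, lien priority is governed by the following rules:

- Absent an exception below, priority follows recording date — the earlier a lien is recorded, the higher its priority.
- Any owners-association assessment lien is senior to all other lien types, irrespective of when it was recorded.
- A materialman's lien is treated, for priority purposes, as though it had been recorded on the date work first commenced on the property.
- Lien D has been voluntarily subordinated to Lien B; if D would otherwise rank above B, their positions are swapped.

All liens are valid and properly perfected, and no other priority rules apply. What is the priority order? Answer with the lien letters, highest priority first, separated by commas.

E, A, C, B, D

Effective dates: B's effective date is April 5, 2018, when work began; C relates back to June 26, 2017 (work commenced).
E is an owners-association assessment lien, so it outranks all other liens regardless of date.
Ordering the rest by effective date: A (January 1, 2017), C (June 26, 2017), D (January 7, 2018), B (April 5, 2018).
D would otherwise be senior to B, so under the subordination agreement D and B exchange positions.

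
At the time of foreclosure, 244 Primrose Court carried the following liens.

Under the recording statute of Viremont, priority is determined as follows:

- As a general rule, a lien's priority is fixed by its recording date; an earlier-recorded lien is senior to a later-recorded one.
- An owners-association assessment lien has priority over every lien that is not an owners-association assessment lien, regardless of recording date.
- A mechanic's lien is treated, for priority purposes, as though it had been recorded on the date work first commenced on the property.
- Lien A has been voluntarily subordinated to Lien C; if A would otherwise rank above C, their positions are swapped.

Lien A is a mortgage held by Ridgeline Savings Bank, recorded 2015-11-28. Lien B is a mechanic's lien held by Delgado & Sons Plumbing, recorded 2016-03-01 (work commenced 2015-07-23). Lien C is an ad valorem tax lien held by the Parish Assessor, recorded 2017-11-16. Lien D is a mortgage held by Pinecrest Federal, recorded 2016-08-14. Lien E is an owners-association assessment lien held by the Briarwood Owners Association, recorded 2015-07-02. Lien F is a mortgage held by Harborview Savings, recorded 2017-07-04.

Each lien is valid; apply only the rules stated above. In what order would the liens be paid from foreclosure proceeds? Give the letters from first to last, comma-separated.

Effective dates: B is treated as recorded 2015-07-23, the work-commencement date.
E is an owners-association assessment lien and takes priority over every other lien.
Ordering the rest by effective date: B (2015-07-23), A (2015-11-28), D (2016-08-14), F (2017-07-04), C (2017-11-16).
A would otherwise be senior to C, so under the subordination agreement A and C exchange positions.

E, B, C, D, F, A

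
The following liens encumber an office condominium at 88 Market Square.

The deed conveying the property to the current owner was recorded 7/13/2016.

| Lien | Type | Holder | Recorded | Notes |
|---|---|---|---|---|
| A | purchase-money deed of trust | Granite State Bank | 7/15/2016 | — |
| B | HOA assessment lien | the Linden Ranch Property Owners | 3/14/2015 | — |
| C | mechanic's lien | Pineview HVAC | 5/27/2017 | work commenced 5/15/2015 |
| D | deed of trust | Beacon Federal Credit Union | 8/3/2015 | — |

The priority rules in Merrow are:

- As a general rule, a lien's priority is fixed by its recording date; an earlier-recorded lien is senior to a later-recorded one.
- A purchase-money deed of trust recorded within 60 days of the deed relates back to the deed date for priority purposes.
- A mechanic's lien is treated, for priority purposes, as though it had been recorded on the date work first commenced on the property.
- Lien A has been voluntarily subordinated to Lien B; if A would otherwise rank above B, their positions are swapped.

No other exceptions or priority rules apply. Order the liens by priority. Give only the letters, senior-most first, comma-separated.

B, C, D, A

Adjusting effective dates: A relates back to the deed date 7/13/2016; C's effective date is 5/15/2015, when work began.
Sorted by effective date: B (3/14/2015), C (5/15/2015), D (8/3/2015), A (7/13/2016).
A is already junior to B, so the subordination agreement changes nothing.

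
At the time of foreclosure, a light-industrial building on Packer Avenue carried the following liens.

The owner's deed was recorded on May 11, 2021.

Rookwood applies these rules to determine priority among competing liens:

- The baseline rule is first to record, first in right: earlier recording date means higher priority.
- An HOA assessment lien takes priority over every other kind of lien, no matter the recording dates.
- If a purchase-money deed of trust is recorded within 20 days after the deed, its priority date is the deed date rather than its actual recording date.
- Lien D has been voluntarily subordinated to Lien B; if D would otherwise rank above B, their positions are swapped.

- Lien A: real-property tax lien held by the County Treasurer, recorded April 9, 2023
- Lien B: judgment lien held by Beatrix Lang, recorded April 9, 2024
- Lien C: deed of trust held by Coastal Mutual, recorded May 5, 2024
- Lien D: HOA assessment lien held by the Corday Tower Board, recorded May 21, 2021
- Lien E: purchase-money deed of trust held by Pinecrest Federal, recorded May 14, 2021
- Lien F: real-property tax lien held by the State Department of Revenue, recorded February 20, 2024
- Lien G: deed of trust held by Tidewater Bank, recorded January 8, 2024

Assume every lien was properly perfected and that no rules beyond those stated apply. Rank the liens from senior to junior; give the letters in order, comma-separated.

Adjusting effective dates: E relates back to the deed date May 11, 2021.
D, as an HOA assessment lien, has superpriority and ranks first.
Ordering the rest by effective date: E (May 11, 2021), A (April 9, 2023), G (January 8, 2024), F (February 20, 2024), B (April 9, 2024), C (May 5, 2024).
D would otherwise be senior to B, so under the subordination agreement D and B exchange positions.

B, E, A, G, F, D, C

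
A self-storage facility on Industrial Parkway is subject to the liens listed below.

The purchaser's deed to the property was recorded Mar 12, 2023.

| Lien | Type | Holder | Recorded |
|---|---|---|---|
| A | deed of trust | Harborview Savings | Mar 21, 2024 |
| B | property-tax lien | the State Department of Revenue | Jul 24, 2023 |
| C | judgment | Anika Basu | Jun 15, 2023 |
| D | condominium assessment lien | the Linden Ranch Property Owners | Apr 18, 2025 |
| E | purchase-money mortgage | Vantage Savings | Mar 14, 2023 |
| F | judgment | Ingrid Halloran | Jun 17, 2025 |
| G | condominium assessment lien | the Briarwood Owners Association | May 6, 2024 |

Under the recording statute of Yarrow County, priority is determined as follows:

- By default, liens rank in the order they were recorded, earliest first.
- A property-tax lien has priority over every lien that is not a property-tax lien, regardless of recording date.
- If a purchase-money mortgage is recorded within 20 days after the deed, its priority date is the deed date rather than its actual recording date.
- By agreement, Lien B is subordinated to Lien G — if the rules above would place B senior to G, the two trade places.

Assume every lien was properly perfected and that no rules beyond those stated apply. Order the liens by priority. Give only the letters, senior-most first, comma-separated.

First, effective dates: E was recorded within the 20-day window, so its effective date is the deed date Mar 12, 2023.
As a property-tax lien, B is senior to every other lien.
Among the remaining liens, by effective date: E (Mar 12, 2023), C (Jun 15, 2023), A (Mar 21, 2024), G (May 6, 2024), D (Apr 18, 2025), F (Jun 17, 2025).
B would otherwise be senior to G, so under the subordination agreement B and G exchange positions.

G, E, C, A, B, D, F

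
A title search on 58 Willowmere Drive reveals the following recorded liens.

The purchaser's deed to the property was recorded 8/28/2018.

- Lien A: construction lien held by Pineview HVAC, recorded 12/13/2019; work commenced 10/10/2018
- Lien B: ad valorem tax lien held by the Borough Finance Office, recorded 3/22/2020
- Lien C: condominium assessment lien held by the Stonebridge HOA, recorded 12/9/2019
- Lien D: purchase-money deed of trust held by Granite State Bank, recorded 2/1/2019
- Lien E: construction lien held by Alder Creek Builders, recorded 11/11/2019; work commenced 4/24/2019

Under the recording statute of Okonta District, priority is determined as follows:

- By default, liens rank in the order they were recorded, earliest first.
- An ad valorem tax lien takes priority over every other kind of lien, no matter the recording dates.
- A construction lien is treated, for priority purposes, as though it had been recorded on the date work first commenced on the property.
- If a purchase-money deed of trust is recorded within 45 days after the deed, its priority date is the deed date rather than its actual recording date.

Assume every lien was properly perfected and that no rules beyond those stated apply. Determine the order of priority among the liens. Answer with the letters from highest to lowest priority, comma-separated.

B, A, D, E, C

Effective dates: A relates back to 10/10/2018 (work commenced); D was recorded 157 days after the deed, outside the 45-day window, so it keeps its recording date; E relates back to 4/24/2019 (work commenced).
As an ad valorem tax lien, B is senior to every other lien.
Among the remaining liens, by effective date: A (10/10/2018), D (2/1/2019), E (4/24/2019), C (12/9/2019).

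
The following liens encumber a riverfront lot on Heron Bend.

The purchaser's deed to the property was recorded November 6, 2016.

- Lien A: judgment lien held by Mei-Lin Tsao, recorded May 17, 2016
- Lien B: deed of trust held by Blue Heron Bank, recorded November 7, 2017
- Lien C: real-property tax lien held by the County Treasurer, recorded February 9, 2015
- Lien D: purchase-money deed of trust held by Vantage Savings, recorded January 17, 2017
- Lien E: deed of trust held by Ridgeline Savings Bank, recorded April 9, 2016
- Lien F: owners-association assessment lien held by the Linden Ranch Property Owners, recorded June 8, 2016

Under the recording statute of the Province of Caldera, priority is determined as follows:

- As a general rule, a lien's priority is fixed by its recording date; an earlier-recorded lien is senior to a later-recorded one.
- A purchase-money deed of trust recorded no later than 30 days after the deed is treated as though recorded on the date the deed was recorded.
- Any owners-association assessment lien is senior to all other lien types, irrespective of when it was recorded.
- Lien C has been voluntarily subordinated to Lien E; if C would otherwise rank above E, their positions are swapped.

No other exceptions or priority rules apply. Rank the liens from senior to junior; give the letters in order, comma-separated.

Effective dates after the stated exceptions: D missed the 30-day window (72 days after the deed), so its recording date stands.
F is an owners-association assessment lien, so it outranks all other liens regardless of date.
Ordering the rest by effective date: C (February 9, 2015), E (April 9, 2016), A (May 17, 2016), D (January 17, 2017), B (November 7, 2017).
Because C would otherwise rank above E, the subordination swaps them.

F, E, C, A, D, B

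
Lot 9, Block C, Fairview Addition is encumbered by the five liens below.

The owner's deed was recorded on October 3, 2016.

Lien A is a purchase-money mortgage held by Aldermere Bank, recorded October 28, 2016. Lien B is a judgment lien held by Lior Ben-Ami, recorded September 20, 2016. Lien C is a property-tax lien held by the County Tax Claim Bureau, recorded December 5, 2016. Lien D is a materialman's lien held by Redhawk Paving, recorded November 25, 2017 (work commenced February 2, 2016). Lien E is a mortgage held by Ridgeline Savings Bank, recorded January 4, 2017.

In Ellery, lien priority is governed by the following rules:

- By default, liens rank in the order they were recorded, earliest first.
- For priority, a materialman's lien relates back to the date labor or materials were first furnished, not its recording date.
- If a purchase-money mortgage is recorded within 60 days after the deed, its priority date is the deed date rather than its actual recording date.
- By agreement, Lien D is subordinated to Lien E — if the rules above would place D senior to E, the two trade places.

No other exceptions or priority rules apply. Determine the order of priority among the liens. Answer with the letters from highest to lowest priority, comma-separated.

Effective dates after the stated exceptions: A relates back to the deed date October 3, 2016; D's effective date is February 2, 2016, when work began.
By effective date: D (February 2, 2016), B (September 20, 2016), A (October 3, 2016), C (December 5, 2016), E (January 4, 2017).
Because D would otherwise rank above E, the subordination swaps them.

E, B, A, C, D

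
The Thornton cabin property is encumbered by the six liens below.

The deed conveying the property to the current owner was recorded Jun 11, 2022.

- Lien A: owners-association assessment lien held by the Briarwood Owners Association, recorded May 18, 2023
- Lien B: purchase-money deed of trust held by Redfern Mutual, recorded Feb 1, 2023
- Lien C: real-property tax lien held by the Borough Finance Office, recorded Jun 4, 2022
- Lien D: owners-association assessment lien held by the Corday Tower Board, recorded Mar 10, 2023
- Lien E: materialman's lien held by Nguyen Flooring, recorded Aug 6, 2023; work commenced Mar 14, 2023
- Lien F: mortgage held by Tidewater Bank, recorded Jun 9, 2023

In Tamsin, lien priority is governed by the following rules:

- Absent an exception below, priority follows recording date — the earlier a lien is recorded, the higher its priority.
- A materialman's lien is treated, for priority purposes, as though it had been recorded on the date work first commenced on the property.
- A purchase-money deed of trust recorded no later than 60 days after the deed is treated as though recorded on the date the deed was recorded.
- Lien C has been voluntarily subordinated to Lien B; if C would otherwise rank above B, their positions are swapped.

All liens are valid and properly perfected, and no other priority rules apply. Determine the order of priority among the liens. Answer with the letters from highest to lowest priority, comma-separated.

B, C, D, E, A, F

Effective dates after the stated exceptions: B missed the 60-day window (235 days after the deed), so its recording date stands; E is treated as recorded Mar 14, 2023, the work-commencement date.
Ordering by effective date: C (Jun 4, 2022), B (Feb 1, 2023), D (Mar 10, 2023), E (Mar 14, 2023), A (May 18, 2023), F (Jun 9, 2023).
C would otherwise be senior to B, so under the subordination agreement C and B exchange positions.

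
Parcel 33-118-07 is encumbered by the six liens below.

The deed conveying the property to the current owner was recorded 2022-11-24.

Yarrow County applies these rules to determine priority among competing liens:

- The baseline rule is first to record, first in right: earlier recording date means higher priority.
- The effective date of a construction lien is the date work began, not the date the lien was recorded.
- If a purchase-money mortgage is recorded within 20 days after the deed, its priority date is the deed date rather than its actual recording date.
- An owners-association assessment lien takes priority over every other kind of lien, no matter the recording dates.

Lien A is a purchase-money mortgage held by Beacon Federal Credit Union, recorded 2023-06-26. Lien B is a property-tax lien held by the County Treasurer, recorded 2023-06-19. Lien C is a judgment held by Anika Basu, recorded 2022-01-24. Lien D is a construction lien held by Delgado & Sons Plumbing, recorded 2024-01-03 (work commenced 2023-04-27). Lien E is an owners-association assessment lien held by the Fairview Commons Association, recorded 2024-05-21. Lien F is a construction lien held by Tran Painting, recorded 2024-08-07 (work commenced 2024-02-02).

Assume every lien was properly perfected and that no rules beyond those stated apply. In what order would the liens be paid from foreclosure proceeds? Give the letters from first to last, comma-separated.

E, C, D, B, A, F

Effective dates after the stated exceptions: A was recorded 214 days after the deed, outside the 20-day window, so it keeps its recording date; D's effective date is 2023-04-27, when work began; F's effective date is 2024-02-02, when work began.
E is an owners-association assessment lien, so it outranks all other liens regardless of date.
Remaining liens by effective date: C (2022-01-24), D (2023-04-27), B (2023-06-19), A (2023-06-26), F (2024-02-02).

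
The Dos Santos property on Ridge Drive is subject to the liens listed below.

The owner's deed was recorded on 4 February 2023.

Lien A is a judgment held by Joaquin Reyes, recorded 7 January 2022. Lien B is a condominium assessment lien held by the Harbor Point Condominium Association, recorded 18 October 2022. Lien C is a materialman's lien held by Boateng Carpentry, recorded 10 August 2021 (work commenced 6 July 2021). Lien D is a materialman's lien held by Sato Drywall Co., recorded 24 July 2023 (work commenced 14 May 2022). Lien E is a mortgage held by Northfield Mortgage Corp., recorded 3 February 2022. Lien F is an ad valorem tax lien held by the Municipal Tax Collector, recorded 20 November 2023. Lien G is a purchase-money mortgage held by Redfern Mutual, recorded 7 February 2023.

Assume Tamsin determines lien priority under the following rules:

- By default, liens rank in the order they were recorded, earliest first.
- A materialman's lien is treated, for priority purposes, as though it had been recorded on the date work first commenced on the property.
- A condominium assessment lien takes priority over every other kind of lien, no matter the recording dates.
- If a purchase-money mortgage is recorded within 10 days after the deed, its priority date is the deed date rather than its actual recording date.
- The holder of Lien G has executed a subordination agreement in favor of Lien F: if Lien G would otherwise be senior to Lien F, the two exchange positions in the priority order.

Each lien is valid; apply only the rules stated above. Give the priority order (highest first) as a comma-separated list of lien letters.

Effective dates after the stated exceptions: C's effective date is 6 July 2021, when work began; D relates back to 14 May 2022 (work commenced); G relates back to the deed date 4 February 2023.
B is a condominium assessment lien and takes priority over every other lien.
The other liens, earliest effective date first: C (6 July 2021), A (7 January 2022), E (3 February 2022), D (14 May 2022), G (4 February 2023), F (20 November 2023).
Because G would otherwise rank above F, the subordination swaps them.

B, C, A, E, D, F, G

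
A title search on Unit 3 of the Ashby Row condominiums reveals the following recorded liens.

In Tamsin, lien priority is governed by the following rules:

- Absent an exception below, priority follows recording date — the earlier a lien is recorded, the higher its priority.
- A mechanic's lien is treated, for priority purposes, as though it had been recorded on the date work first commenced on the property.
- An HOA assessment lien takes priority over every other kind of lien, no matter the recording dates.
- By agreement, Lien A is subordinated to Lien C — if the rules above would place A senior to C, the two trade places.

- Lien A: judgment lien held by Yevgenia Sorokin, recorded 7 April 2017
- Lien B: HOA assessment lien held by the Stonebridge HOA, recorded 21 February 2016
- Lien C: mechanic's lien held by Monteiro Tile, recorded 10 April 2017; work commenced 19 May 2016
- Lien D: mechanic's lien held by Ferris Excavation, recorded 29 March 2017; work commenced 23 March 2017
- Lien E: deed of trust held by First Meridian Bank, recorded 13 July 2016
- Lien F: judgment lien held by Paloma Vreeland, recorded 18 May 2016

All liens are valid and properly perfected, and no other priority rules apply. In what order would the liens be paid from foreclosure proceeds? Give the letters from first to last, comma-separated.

Effective dates after the stated exceptions: C's effective date is 19 May 2016, when work began; D's effective date is 23 March 2017, when work began.
As an HOA assessment lien, B is senior to every other lien.
Among the remaining liens, by effective date: F (18 May 2016), C (19 May 2016), E (13 July 2016), D (23 March 2017), A (7 April 2017).
A is already junior to C, so the subordination agreement changes nothing.

B, F, C, E, D, A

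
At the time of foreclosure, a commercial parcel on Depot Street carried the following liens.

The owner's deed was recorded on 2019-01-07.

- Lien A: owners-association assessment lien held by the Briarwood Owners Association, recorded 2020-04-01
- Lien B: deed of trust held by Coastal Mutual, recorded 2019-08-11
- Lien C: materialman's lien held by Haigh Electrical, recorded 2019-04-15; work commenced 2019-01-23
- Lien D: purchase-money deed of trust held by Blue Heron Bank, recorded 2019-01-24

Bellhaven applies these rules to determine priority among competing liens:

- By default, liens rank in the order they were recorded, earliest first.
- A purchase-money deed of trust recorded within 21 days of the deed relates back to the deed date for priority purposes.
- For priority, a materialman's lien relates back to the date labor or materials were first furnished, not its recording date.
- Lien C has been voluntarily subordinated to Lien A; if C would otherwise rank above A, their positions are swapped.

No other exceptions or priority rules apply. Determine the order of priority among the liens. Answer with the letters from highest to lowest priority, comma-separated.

Adjusting effective dates: C's effective date is 2019-01-23, when work began; D relates back to the deed date 2019-01-07.
By effective date, earliest first: D (2019-01-07), C (2019-01-23), B (2019-08-11), A (2020-04-01).
Because C would otherwise rank above A, the subordination swaps them.

D, A, B, C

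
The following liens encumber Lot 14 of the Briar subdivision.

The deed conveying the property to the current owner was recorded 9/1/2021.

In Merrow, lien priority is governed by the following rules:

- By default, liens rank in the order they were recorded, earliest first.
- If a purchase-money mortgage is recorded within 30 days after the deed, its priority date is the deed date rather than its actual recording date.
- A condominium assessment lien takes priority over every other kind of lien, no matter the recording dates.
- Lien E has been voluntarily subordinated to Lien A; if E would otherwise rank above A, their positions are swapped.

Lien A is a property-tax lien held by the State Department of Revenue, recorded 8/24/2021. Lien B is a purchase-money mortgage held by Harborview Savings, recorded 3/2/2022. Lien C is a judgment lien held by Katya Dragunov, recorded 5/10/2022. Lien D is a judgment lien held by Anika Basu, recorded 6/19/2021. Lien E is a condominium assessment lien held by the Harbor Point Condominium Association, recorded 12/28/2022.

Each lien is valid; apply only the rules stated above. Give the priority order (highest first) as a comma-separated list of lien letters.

Effective dates after the stated exceptions: B was recorded 182 days after the deed, outside the 30-day window, so it keeps its recording date.
E is a condominium assessment lien, so it outranks all other liens regardless of date.
Remaining liens by effective date: D (6/19/2021), A (8/24/2021), B (3/2/2022), C (5/10/2022).
E would otherwise be senior to A, so under the subordination agreement E and A exchange positions.

A, D, E, B, C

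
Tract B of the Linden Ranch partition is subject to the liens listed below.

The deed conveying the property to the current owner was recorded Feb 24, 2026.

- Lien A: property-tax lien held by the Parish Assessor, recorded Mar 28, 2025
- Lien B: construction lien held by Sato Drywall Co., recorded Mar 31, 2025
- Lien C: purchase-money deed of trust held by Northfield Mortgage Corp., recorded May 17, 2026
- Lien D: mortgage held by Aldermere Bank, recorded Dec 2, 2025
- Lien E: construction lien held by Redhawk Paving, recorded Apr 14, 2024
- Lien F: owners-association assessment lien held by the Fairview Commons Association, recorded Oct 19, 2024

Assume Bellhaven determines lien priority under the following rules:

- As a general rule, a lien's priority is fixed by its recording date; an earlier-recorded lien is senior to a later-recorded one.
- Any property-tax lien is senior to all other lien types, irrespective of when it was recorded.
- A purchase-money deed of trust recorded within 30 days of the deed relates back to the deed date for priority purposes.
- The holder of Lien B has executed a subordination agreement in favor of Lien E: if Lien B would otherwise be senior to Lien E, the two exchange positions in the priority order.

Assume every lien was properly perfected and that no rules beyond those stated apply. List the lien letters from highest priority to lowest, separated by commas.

A, E, F, B, D, C

Effective dates after the stated exceptions: C was recorded 82 days after the deed, outside the 30-day window, so it keeps its recording date.
As a property-tax lien, A is senior to every other lien.
Among the remaining liens, by effective date: E (Apr 14, 2024), F (Oct 19, 2024), B (Mar 31, 2025), D (Dec 2, 2025), C (May 17, 2026).
B already ranks below E; the subordination has no effect.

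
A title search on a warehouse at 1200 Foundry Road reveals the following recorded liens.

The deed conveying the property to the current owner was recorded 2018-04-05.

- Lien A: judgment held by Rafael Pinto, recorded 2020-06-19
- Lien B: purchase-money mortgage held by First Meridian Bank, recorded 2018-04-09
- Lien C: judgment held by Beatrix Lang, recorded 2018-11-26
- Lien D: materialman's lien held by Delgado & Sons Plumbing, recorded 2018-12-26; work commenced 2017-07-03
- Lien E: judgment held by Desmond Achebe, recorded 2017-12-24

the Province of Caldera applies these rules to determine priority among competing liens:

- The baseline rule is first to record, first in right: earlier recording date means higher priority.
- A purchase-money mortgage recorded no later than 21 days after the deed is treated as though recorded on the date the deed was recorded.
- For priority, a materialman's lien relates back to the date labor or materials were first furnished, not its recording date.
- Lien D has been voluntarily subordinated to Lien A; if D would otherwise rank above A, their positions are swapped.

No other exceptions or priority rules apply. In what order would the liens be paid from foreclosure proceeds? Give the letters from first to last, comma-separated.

A, E, B, C, D

First, effective dates: B relates back to the deed date 2018-04-05; D's effective date is 2017-07-03, when work began.
By effective date, earliest first: D (2017-07-03), E (2017-12-24), B (2018-04-05), C (2018-11-26), A (2020-06-19).
D is senior to A before the subordination, so the two trade places.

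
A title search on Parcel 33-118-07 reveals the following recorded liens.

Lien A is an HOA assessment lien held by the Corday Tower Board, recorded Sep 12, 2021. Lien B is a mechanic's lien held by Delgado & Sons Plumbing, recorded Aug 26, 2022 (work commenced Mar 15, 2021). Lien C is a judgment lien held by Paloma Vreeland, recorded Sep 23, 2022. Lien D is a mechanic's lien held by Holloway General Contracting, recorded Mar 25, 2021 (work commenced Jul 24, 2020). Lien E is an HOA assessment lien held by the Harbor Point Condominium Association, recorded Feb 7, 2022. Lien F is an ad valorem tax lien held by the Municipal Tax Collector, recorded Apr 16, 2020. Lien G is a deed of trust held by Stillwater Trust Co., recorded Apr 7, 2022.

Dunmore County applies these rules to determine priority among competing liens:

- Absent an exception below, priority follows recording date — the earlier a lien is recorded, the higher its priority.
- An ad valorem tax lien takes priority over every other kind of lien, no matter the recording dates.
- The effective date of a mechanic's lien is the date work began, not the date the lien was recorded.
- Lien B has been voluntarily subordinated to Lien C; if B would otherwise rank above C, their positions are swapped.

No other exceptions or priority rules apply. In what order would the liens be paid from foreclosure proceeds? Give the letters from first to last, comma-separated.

First, effective dates: B's effective date is Mar 15, 2021, when work began; D relates back to Jul 24, 2020 (work commenced).
As an ad valorem tax lien, F is senior to every other lien.
Remaining liens by effective date: D (Jul 24, 2020), B (Mar 15, 2021), A (Sep 12, 2021), E (Feb 7, 2022), G (Apr 7, 2022), C (Sep 23, 2022).
Because B would otherwise rank above C, the subordination swaps them.

F, D, C, A, E, G, B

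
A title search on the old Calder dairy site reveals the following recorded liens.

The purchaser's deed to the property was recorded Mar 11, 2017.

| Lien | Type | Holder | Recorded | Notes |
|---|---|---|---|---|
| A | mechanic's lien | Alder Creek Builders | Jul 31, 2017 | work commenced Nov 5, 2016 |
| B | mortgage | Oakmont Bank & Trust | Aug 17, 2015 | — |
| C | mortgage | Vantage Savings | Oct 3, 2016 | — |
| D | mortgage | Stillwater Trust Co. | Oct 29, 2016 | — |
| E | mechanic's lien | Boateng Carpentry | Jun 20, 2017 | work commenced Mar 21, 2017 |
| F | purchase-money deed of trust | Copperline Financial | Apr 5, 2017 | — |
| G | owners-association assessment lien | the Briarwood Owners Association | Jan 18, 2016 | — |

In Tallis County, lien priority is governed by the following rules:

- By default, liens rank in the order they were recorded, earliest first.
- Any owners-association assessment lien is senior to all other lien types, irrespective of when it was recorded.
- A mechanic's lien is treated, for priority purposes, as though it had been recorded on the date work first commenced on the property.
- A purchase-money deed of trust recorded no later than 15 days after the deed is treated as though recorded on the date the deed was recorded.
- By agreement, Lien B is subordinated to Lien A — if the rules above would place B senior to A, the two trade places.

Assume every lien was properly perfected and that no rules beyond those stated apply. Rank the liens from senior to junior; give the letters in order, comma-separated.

G, A, C, D, B, E, F

First, effective dates: A is treated as recorded Nov 5, 2016, the work-commencement date; E's effective date is Mar 21, 2017, when work began; F missed the 15-day window (25 days after the deed), so its recording date stands.
G is an owners-association assessment lien and takes priority over every other lien.
Among the remaining liens, by effective date: B (Aug 17, 2015), C (Oct 3, 2016), D (Oct 29, 2016), A (Nov 5, 2016), E (Mar 21, 2017), F (Apr 5, 2017).
The subordination applies — B was senior to A — so B and A swap.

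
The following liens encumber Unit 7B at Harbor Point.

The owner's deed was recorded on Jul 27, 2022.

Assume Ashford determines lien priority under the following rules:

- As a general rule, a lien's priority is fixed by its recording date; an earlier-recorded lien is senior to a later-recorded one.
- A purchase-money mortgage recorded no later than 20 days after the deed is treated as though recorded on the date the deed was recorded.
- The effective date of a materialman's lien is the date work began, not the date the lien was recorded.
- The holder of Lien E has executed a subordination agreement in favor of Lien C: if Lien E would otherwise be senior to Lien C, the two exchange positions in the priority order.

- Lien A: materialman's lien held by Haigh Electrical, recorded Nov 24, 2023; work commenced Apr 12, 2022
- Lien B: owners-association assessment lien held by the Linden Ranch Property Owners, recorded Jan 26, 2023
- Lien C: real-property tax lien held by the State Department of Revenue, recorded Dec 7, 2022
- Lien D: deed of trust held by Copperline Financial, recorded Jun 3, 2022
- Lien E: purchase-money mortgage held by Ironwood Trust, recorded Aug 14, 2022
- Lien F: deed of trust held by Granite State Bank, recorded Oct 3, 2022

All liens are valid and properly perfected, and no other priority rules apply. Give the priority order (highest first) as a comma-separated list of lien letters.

A, D, C, F, E, B

First, effective dates: A's effective date is Apr 12, 2022, when work began; E's effective date is the deed date, Jul 27, 2022.
Sorted by effective date: A (Apr 12, 2022), D (Jun 3, 2022), E (Jul 27, 2022), F (Oct 3, 2022), C (Dec 7, 2022), B (Jan 26, 2023).
The subordination applies — E was senior to C — so E and C swap.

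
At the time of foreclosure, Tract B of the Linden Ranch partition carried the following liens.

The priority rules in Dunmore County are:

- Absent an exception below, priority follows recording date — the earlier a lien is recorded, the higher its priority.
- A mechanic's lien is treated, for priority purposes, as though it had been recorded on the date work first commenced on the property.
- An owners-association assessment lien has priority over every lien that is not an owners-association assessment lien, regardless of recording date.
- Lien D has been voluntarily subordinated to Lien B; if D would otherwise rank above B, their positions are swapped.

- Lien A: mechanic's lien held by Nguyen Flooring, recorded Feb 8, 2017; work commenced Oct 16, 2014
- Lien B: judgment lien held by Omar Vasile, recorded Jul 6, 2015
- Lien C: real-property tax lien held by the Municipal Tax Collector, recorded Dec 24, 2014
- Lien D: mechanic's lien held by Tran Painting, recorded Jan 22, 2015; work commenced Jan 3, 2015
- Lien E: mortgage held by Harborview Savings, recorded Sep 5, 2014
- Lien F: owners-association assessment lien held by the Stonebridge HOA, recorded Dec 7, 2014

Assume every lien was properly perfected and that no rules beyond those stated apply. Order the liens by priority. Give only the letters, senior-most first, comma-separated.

F, E, A, C, B, D

Effective dates after the stated exceptions: A relates back to Oct 16, 2014 (work commenced); D relates back to Jan 3, 2015 (work commenced).
F is an owners-association assessment lien, so it outranks all other liens regardless of date.
Remaining liens by effective date: E (Sep 5, 2014), A (Oct 16, 2014), C (Dec 24, 2014), D (Jan 3, 2015), B (Jul 6, 2015).
D is senior to B before the subordination, so the two trade places.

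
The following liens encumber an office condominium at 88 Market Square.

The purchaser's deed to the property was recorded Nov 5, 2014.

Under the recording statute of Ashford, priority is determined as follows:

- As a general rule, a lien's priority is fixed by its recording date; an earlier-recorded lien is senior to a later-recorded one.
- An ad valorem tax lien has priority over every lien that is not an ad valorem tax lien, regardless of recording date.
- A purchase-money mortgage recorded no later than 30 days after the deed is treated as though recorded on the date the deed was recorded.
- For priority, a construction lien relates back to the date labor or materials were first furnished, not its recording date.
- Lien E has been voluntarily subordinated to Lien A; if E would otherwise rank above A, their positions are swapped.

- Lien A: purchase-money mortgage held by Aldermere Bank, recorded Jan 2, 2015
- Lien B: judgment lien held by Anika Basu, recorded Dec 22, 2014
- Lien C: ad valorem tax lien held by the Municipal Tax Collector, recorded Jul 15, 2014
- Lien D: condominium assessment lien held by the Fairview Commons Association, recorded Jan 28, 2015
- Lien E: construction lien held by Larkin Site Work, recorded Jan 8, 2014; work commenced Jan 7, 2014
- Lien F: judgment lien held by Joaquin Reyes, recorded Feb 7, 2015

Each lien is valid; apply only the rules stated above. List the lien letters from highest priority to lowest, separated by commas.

Adjusting effective dates: A missed the 30-day window (58 days after the deed), so its recording date stands; E is treated as recorded Jan 7, 2014, the work-commencement date.
C is an ad valorem tax lien, so it outranks all other liens regardless of date.
Ordering the rest by effective date: E (Jan 7, 2014), B (Dec 22, 2014), A (Jan 2, 2015), D (Jan 28, 2015), F (Feb 7, 2015).
E would otherwise be senior to A, so under the subordination agreement E and A exchange positions.

C, A, B, E, D, F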